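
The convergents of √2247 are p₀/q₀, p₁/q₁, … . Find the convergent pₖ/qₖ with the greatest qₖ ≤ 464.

√2247 = [47; 2, 2, 15, 2, 2, 94, …] (period length 6).
Convergents:
  p_0/q_0 = 47/1
  p_1/q_1 = 95/2
  p_2/q_2 = 237/5
  p_3/q_3 = 3650/77
  p_4/q_4 = 7537/159
  p_5/q_5 = 18724/395
  p_6/q_6 = 1767593/37289
q_5 = 395 ≤ 464 < 37289 = q_6, so the answer is 18724/395.

18724/395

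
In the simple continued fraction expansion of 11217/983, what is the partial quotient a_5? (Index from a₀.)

6

11217 = 11·983 + 404   →  a_0 = 11
983 = 2·404 + 175   →  a_1 = 2
404 = 2·175 + 54   →  a_2 = 2
175 = 3·54 + 13   →  a_3 = 3
54 = 4·13 + 2   →  a_4 = 4
13 = 6·2 + 1   →  a_5 = 6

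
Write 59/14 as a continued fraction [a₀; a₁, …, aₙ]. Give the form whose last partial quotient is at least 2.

59 = 4*14 + 3
14 = 4*3 + 2
3 = 1*2 + 1
2 = 2*1 + 0  (stop)
So 59/14 = [4; 4, 1, 2].

[4; 4, 1, 2]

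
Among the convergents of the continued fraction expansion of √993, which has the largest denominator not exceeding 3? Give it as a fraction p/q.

63/2

√993 = [31; 1, 1, 20, 1, 1, 62, …] (period length 6).
Convergents:
  p_0/q_0 = 31/1
  p_1/q_1 = 32/1
  p_2/q_2 = 63/2
  p_3/q_3 = 1292/41
q_2 = 2 ≤ 3 < 41 = q_3, so the answer is 63/2.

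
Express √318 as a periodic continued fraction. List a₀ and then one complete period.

[17; 1, 4, 1, 34]

a₀ = ⌊√318⌋ = 17.
With m₀=0, d₀=1 and mₖ₊₁ = dₖaₖ − mₖ, dₖ₊₁ = (n − mₖ₊₁²)/dₖ, aₖ₊₁ = ⌊(a₀+mₖ₊₁)/dₖ₊₁⌋:
  k=1: m=17, d=29, a=1
  k=2: m=12, d=6, a=4
  k=3: m=12, d=29, a=1
  k=4: m=17, d=1, a=34
d=1 and a=2a₀=34 at k=4, so the next step gives (m, d) = (17, 29) again — its k=1 value — and the period has length 4.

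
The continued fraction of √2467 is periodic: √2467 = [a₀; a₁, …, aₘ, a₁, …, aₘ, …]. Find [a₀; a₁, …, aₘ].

[49; 1, 2, 49, 2, 1, 98]

a₀ = ⌊√2467⌋ = 49.
With m₀=0, d₀=1 and mₖ₊₁ = dₖaₖ − mₖ, dₖ₊₁ = (n − mₖ₊₁²)/dₖ, aₖ₊₁ = ⌊(a₀+mₖ₊₁)/dₖ₊₁⌋:
  k=1: m=49, d=66, a=1
  k=2: m=17, d=33, a=2
  k=3: m=49, d=2, a=49
  k=4: m=49, d=33, a=2
  k=5: m=17, d=66, a=1
  k=6: m=49, d=1, a=98
d=1 and a=2a₀=98 at k=6, so the next step gives (m, d) = (49, 66) again — its k=1 value — and the period has length 6.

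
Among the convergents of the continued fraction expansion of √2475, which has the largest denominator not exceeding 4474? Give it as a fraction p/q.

√2475 = [49; 1, 2, 1, 98, …] (period length 4).
Convergents:
  p_0/q_0 = 49/1
  p_1/q_1 = 50/1
  p_2/q_2 = 149/3
  p_3/q_3 = 199/4
  p_4/q_4 = 19651/395
  p_5/q_5 = 19850/399
  p_6/q_6 = 59351/1193
  p_7/q_7 = 79201/1592
  p_8/q_8 = 7821049/157209
q_7 = 1592 ≤ 4474 < 157209 = q_8, so the answer is 79201/1592.

79201/1592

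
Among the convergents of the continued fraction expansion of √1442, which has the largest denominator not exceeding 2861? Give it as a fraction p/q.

√1442 = [37; 1, 36, 1, 74, …] (period length 4).
Convergents:
  p_0/q_0 = 37/1
  p_1/q_1 = 38/1
  p_2/q_2 = 1405/37
  p_3/q_3 = 1443/38
  p_4/q_4 = 108187/2849
  p_5/q_5 = 109630/2887
q_4 = 2849 ≤ 2861 < 2887 = q_5, so the answer is 108187/2849.

108187/2849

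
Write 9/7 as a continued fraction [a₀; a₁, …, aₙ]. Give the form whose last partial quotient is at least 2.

9 = 1·7 + 2
7 = 3·2 + 1
2 = 2·1 + 0  (stop)
So 9/7 = [1; 3, 2].

[1; 3, 2]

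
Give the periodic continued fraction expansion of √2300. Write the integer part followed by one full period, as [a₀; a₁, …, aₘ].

a₀ = ⌊√2300⌋ = 47.
With m₀=0, d₀=1 and mₖ₊₁ = dₖaₖ − mₖ, dₖ₊₁ = (n − mₖ₊₁²)/dₖ, aₖ₊₁ = ⌊(a₀+mₖ₊₁)/dₖ₊₁⌋:
  k=1: m=47, d=91, a=1
  k=2: m=44, d=4, a=22
  k=3: m=44, d=91, a=1
  k=4: m=47, d=1, a=94
d=1 and a=2a₀=94 at k=4, so the next step gives (m, d) = (47, 91) again — its k=1 value — and the period has length 4.

[47; 1, 22, 1, 94]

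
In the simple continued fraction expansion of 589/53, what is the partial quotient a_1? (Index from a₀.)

8

589 = 11·53 + 6   →  a_0 = 11
53 = 8·6 + 5   →  a_1 = 8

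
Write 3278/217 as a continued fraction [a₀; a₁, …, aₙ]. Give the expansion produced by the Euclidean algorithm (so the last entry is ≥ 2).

[15; 9, 2, 3, 3]

3278 = 15*217 + 23
217 = 9*23 + 10
23 = 2*10 + 3
10 = 3*3 + 1
3 = 3*1 + 0  (stop)
So 3278/217 = [15; 9, 2, 3, 3].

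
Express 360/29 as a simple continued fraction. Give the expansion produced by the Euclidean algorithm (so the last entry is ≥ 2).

360 = 12×29 + 12
29 = 2×12 + 5
12 = 2×5 + 2
5 = 2×2 + 1
2 = 2×1 + 0  (stop)
So 360/29 = [12; 2, 2, 2, 2].

[12; 2, 2, 2, 2]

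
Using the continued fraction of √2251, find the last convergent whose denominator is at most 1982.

√2251 = [47; 2, 4, 47, 4, 2, 94, …] (period length 6).
Convergents:
  p_0/q_0 = 47/1
  p_1/q_1 = 95/2
  p_2/q_2 = 427/9
  p_3/q_3 = 20164/425
  p_4/q_4 = 81083/1709
  p_5/q_5 = 182330/3843
q_4 = 1709 ≤ 1982 < 3843 = q_5, so the answer is 81083/1709.

81083/1709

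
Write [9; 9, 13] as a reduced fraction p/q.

Using pₖ = aₖpₖ₋₁ + pₖ₋₂ and qₖ = aₖqₖ₋₁ + qₖ₋₂:
  k=0: a=9, p=9, q=1
  k=1: a=9, p=82, q=9
  k=2: a=13, p=1075, q=118

1075/118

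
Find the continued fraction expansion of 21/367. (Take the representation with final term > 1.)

[0; 17, 2, 10]

21 = 0·367 + 21
367 = 17·21 + 10
21 = 2·10 + 1
10 = 10·1 + 0  (stop)
So 21/367 = [0; 17, 2, 10].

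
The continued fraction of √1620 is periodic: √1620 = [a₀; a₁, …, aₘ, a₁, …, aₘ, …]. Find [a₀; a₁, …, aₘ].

[40; 4, 80]

a₀ = ⌊√1620⌋ = 40.
With m₀=0, d₀=1 and mₖ₊₁ = dₖaₖ − mₖ, dₖ₊₁ = (n − mₖ₊₁²)/dₖ, aₖ₊₁ = ⌊(a₀+mₖ₊₁)/dₖ₊₁⌋:
  k=1: m=40, d=20, a=4
  k=2: m=40, d=1, a=80
d=1 and a=2a₀=80 at k=2, so the next step gives (m, d) = (40, 20) again — its k=1 value — and the period has length 2.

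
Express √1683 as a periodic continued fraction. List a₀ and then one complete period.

a₀ = ⌊√1683⌋ = 41.
With m₀=0, d₀=1 and mₖ₊₁ = dₖaₖ − mₖ, dₖ₊₁ = (n − mₖ₊₁²)/dₖ, aₖ₊₁ = ⌊(a₀+mₖ₊₁)/dₖ₊₁⌋:
  k=1: m=41, d=2, a=41
  k=2: m=41, d=1, a=82
d=1 and a=2a₀=82 at k=2, so the next step gives (m, d) = (41, 2) again — its k=1 value — and the period has length 2.

[41; 41, 82]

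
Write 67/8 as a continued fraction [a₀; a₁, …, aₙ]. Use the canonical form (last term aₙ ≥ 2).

[8; 2, 1, 2]

67 = 8*8 + 3
8 = 2*3 + 2
3 = 1*2 + 1
2 = 2*1 + 0  (stop)
So 67/8 = [8; 2, 1, 2].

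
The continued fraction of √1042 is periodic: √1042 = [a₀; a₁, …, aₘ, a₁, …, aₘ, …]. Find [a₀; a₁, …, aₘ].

a₀ = ⌊√1042⌋ = 32.
With m₀=0, d₀=1 and mₖ₊₁ = dₖaₖ − mₖ, dₖ₊₁ = (n − mₖ₊₁²)/dₖ, aₖ₊₁ = ⌊(a₀+mₖ₊₁)/dₖ₊₁⌋:
  k=1: m=32, d=18, a=3
  k=2: m=22, d=31, a=1
  k=3: m=9, d=31, a=1
  k=4: m=22, d=18, a=3
  k=5: m=32, d=1, a=64
d=1 and a=2a₀=64 at k=5, so the next step gives (m, d) = (32, 18) again — its k=1 value — and the period has length 5.

[32; 3, 1, 1, 3, 64]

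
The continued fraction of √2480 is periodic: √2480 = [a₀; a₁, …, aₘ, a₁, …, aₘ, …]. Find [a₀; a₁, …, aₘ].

[49; 1, 3, 1, 98]

a₀ = ⌊√2480⌋ = 49.
With m₀=0, d₀=1 and mₖ₊₁ = dₖaₖ − mₖ, dₖ₊₁ = (n − mₖ₊₁²)/dₖ, aₖ₊₁ = ⌊(a₀+mₖ₊₁)/dₖ₊₁⌋:
  k=1: m=49, d=79, a=1
  k=2: m=30, d=20, a=3
  k=3: m=30, d=79, a=1
  k=4: m=49, d=1, a=98
d=1 and a=2a₀=98 at k=4, so the next step gives (m, d) = (49, 79) again — its k=1 value — and the period has length 4.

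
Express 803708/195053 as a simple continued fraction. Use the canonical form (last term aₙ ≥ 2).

803708 = 4*195053 + 23496
195053 = 8*23496 + 7085
23496 = 3*7085 + 2241
7085 = 3*2241 + 362
2241 = 6*362 + 69
362 = 5*69 + 17
69 = 4*17 + 1
17 = 17*1 + 0  (stop)
So 803708/195053 = [4; 8, 3, 3, 6, 5, 4, 17].

[4; 8, 3, 3, 6, 5, 4, 17]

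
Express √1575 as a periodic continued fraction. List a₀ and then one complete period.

[39; 1, 2, 5, 2, 1, 78]

a₀ = ⌊√1575⌋ = 39.
With m₀=0, d₀=1 and mₖ₊₁ = dₖaₖ − mₖ, dₖ₊₁ = (n − mₖ₊₁²)/dₖ, aₖ₊₁ = ⌊(a₀+mₖ₊₁)/dₖ₊₁⌋:
  k=1: m=39, d=54, a=1
  k=2: m=15, d=25, a=2
  k=3: m=35, d=14, a=5
  k=4: m=35, d=25, a=2
  k=5: m=15, d=54, a=1
  k=6: m=39, d=1, a=78
d=1 and a=2a₀=78 at k=6, so the next step gives (m, d) = (39, 54) again — its k=1 value — and the period has length 6.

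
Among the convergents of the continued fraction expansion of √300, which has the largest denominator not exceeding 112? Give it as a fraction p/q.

√300 = [17; 3, 8, 3, 34, …] (period length 4).
Convergents:
  p_0/q_0 = 17/1
  p_1/q_1 = 52/3
  p_2/q_2 = 433/25
  p_3/q_3 = 1351/78
  p_4/q_4 = 46367/2677
q_3 = 78 ≤ 112 < 2677 = q_4, so the answer is 1351/78.

1351/78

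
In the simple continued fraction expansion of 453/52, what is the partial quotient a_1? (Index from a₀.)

453 = 8·52 + 37   →  a_0 = 8
52 = 1·37 + 15   →  a_1 = 1

1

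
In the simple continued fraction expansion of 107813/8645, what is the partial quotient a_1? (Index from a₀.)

107813 = 12·8645 + 4073   →  a_0 = 12
8645 = 2·4073 + 499   →  a_1 = 2

2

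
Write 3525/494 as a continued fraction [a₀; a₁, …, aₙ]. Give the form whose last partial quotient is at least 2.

[7; 7, 2, 1, 2, 8]

3525 = 7·494 + 67
494 = 7·67 + 25
67 = 2·25 + 17
25 = 1·17 + 8
17 = 2·8 + 1
8 = 8·1 + 0  (stop)
So 3525/494 = [7; 7, 2, 1, 2, 8].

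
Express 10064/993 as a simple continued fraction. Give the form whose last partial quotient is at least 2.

10064 = 10·993 + 134
993 = 7·134 + 55
134 = 2·55 + 24
55 = 2·24 + 7
24 = 3·7 + 3
7 = 2·3 + 1
3 = 3·1 + 0  (stop)
So 10064/993 = [10; 7, 2, 2, 3, 2, 3].

[10; 7, 2, 2, 3, 2, 3]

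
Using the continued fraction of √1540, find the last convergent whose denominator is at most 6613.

√1540 = [39; 4, 8, 2, 8, 4, 78, …] (period length 6).
Convergents:
  p_0/q_0 = 39/1
  p_1/q_1 = 157/4
  p_2/q_2 = 1295/33
  p_3/q_3 = 2747/70
  p_4/q_4 = 23271/593
  p_5/q_5 = 95831/2442
  p_6/q_6 = 7498089/191069
q_5 = 2442 ≤ 6613 < 191069 = q_6, so the answer is 95831/2442.

95831/2442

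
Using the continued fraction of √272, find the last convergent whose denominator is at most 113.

√272 = [16; 2, 32, …] (period length 2).
Convergents:
  p_0/q_0 = 16/1
  p_1/q_1 = 33/2
  p_2/q_2 = 1072/65
  p_3/q_3 = 2177/132
q_2 = 65 ≤ 113 < 132 = q_3, so the answer is 1072/65.

1072/65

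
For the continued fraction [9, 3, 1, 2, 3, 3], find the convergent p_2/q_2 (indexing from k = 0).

37/4

Using pₖ = aₖpₖ₋₁ + pₖ₋₂, qₖ = aₖqₖ₋₁ + qₖ₋₂ (with p₋₁=1, p₋₂=0, q₋₁=0, q₋₂=1):
  k=0: a=9, p=9, q=1
  k=1: a=3, p=28, q=3
  k=2: a=1, p=37, q=4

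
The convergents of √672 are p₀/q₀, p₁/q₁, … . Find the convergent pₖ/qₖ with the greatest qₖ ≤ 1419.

17498/675

√672 = [25; 1, 11, 1, 50, …] (period length 4).
Convergents:
  p_0/q_0 = 25/1
  p_1/q_1 = 26/1
  p_2/q_2 = 311/12
  p_3/q_3 = 337/13
  p_4/q_4 = 17161/662
  p_5/q_5 = 17498/675
  p_6/q_6 = 209639/8087
q_5 = 675 ≤ 1419 < 8087 = q_6, so the answer is 17498/675.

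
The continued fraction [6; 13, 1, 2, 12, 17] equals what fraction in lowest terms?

Using pₖ = aₖpₖ₋₁ + pₖ₋₂ and qₖ = aₖqₖ₋₁ + qₖ₋₂:
  k=0: a=6, p=6, q=1
  k=1: a=13, p=79, q=13
  k=2: a=1, p=85, q=14
  k=3: a=2, p=249, q=41
  k=4: a=12, p=3073, q=506
  k=5: a=17, p=52490, q=8643

52490/8643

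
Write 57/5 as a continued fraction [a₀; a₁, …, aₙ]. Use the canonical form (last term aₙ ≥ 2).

[11; 2, 2]

57 = 11·5 + 2
5 = 2·2 + 1
2 = 2·1 + 0  (stop)
So 57/5 = [11; 2, 2].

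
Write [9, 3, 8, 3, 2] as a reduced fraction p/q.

Fold from the inside: start with 2/1.
  3 + 1/2 = 7/2
  8 + 2/7 = 58/7
  3 + 7/58 = 181/58
  9 + 58/181 = 1687/181

1687/181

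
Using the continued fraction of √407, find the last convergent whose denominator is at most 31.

√407 = [20; 5, 1, 2, 1, 5, 40, …] (period length 6).
Convergents:
  p_0/q_0 = 20/1
  p_1/q_1 = 101/5
  p_2/q_2 = 121/6
  p_3/q_3 = 343/17
  p_4/q_4 = 464/23
  p_5/q_5 = 2663/132
q_4 = 23 ≤ 31 < 132 = q_5, so the answer is 464/23.

464/23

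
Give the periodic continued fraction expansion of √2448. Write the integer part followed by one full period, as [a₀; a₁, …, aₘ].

a₀ = ⌊√2448⌋ = 49.
With m₀=0, d₀=1 and mₖ₊₁ = dₖaₖ − mₖ, dₖ₊₁ = (n − mₖ₊₁²)/dₖ, aₖ₊₁ = ⌊(a₀+mₖ₊₁)/dₖ₊₁⌋:
  k=1: m=49, d=47, a=2
  k=2: m=45, d=9, a=10
  k=3: m=45, d=47, a=2
  k=4: m=49, d=1, a=98
d=1 and a=2a₀=98 at k=4, so the next step gives (m, d) = (49, 47) again — its k=1 value — and the period has length 4.

[49; 2, 10, 2, 98]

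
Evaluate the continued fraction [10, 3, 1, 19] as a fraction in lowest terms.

810/79

Using pₖ = aₖpₖ₋₁ + pₖ₋₂ and qₖ = aₖqₖ₋₁ + qₖ₋₂:
  k=0: a=10, p=10, q=1
  k=1: a=3, p=31, q=3
  k=2: a=1, p=41, q=4
  k=3: a=19, p=810, q=79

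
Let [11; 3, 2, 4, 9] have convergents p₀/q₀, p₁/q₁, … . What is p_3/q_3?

Using pₖ = aₖpₖ₋₁ + pₖ₋₂, qₖ = aₖqₖ₋₁ + qₖ₋₂ (with p₋₁=1, p₋₂=0, q₋₁=0, q₋₂=1):
  k=0: a=11, p=11, q=1
  k=1: a=3, p=34, q=3
  k=2: a=2, p=79, q=7
  k=3: a=4, p=350, q=31

350/31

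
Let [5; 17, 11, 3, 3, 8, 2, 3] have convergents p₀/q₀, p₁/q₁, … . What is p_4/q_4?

Using pₖ = aₖpₖ₋₁ + pₖ₋₂, qₖ = aₖqₖ₋₁ + qₖ₋₂ (with p₋₁=1, p₋₂=0, q₋₁=0, q₋₂=1):
  k=0: a=5, p=5, q=1
  k=1: a=17, p=86, q=17
  k=2: a=11, p=951, q=188
  k=3: a=3, p=2939, q=581
  k=4: a=3, p=9768, q=1931

9768/1931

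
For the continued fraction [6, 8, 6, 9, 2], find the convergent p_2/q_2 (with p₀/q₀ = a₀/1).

Using pₖ = aₖpₖ₋₁ + pₖ₋₂, qₖ = aₖqₖ₋₁ + qₖ₋₂ (with p₋₁=1, p₋₂=0, q₋₁=0, q₋₂=1):
  k=0: a=6, p=6, q=1
  k=1: a=8, p=49, q=8
  k=2: a=6, p=300, q=49

300/49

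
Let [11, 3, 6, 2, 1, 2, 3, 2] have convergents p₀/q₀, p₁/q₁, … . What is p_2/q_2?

215/19

Using pₖ = aₖpₖ₋₁ + pₖ₋₂, qₖ = aₖqₖ₋₁ + qₖ₋₂ (with p₋₁=1, p₋₂=0, q₋₁=0, q₋₂=1):
  k=0: a=11, p=11, q=1
  k=1: a=3, p=34, q=3
  k=2: a=6, p=215, q=19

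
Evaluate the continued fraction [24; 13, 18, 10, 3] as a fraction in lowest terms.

Fold from the inside: start with 3/1.
  10 + 1/3 = 31/3
  18 + 3/31 = 561/31
  13 + 31/561 = 7324/561
  24 + 561/7324 = 176337/7324

176337/7324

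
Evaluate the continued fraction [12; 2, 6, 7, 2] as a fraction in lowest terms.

2480/199

Fold from the inside: start with 2/1.
  7 + 1/2 = 15/2
  6 + 2/15 = 92/15
  2 + 15/92 = 199/92
  12 + 92/199 = 2480/199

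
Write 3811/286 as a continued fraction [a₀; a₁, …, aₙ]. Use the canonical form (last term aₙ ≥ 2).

3811 = 13·286 + 93
286 = 3·93 + 7
93 = 13·7 + 2
7 = 3·2 + 1
2 = 2·1 + 0  (stop)
So 3811/286 = [13; 3, 13, 3, 2].

[13; 3, 13, 3, 2]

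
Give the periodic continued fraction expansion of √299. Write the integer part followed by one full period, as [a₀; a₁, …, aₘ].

a₀ = ⌊√299⌋ = 17.

[17; 3, 2, 3, 34]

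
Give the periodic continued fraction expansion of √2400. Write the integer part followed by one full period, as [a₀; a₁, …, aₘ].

a₀ = ⌊√2400⌋ = 48.

[48; 1, 96]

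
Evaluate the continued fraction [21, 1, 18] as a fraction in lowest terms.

417/19

Fold from the inside: start with 18/1.
  1 + 1/18 = 19/18
  21 + 18/19 = 417/19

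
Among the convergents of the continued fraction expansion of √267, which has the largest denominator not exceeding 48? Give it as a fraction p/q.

√267 = [16; 2, 1, 15, 1, 2, 32, …] (period length 6).
Convergents:
  p_0/q_0 = 16/1
  p_1/q_1 = 33/2
  p_2/q_2 = 49/3
  p_3/q_3 = 768/47
  p_4/q_4 = 817/50
q_3 = 47 ≤ 48 < 50 = q_4, so the answer is 768/47.

768/47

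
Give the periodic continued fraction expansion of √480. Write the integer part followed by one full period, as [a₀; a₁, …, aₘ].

[21; 1, 9, 1, 42]

a₀ = ⌊√480⌋ = 21.
With m₀=0, d₀=1 and mₖ₊₁ = dₖaₖ − mₖ, dₖ₊₁ = (n − mₖ₊₁²)/dₖ, aₖ₊₁ = ⌊(a₀+mₖ₊₁)/dₖ₊₁⌋:
  k=1: m=21, d=39, a=1
  k=2: m=18, d=4, a=9
  k=3: m=18, d=39, a=1
  k=4: m=21, d=1, a=42
d=1 and a=2a₀=42 at k=4, so the next step gives (m, d) = (21, 39) again — its k=1 value — and the period has length 4.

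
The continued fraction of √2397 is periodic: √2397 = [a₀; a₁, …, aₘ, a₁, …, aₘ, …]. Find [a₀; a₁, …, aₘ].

[48; 1, 23, 2, 23, 1, 96]

a₀ = ⌊√2397⌋ = 48.
With m₀=0, d₀=1 and mₖ₊₁ = dₖaₖ − mₖ, dₖ₊₁ = (n − mₖ₊₁²)/dₖ, aₖ₊₁ = ⌊(a₀+mₖ₊₁)/dₖ₊₁⌋:
  k=1: m=48, d=93, a=1
  k=2: m=45, d=4, a=23
  k=3: m=47, d=47, a=2
  k=4: m=47, d=4, a=23
  k=5: m=45, d=93, a=1
  k=6: m=48, d=1, a=96
d=1 and a=2a₀=96 at k=6, so the next step gives (m, d) = (48, 93) again — its k=1 value — and the period has length 6.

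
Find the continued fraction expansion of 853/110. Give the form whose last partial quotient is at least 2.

[7; 1, 3, 13, 2]

853 = 7*110 + 83
110 = 1*83 + 27
83 = 3*27 + 2
27 = 13*2 + 1
2 = 2*1 + 0  (stop)
So 853/110 = [7; 1, 3, 13, 2].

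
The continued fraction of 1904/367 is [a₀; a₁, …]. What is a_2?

1904 = 5·367 + 69   →  a_0 = 5
367 = 5·69 + 22   →  a_1 = 5
69 = 3·22 + 3   →  a_2 = 3

3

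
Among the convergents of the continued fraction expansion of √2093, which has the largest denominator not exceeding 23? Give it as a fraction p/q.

183/4

√2093 = [45; 1, 2, 1, 90, …] (period length 4).
Convergents:
  p_0/q_0 = 45/1
  p_1/q_1 = 46/1
  p_2/q_2 = 137/3
  p_3/q_3 = 183/4
  p_4/q_4 = 16607/363
q_3 = 4 ≤ 23 < 363 = q_4, so the answer is 183/4.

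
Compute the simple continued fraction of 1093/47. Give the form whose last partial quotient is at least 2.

1093 = 23×47 + 12
47 = 3×12 + 11
12 = 1×11 + 1
11 = 11×1 + 0  (stop)
So 1093/47 = [23; 3, 1, 11].

[23; 3, 1, 11]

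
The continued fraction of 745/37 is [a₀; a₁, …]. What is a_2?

2

745 = 20·37 + 5   →  a_0 = 20
37 = 7·5 + 2   →  a_1 = 7
5 = 2·2 + 1   →  a_2 = 2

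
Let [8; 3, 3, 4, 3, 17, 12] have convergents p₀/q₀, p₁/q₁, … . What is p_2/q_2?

Using pₖ = aₖpₖ₋₁ + pₖ₋₂, qₖ = aₖqₖ₋₁ + qₖ₋₂ (with p₋₁=1, p₋₂=0, q₋₁=0, q₋₂=1):
  k=0: a=8, p=8, q=1
  k=1: a=3, p=25, q=3
  k=2: a=3, p=83, q=10

83/10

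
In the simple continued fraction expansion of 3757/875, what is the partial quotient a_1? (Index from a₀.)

3

3757 = 4·875 + 257   →  a_0 = 4
875 = 3·257 + 104   →  a_1 = 3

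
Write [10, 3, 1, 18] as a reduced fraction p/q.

Using pₖ = aₖpₖ₋₁ + pₖ₋₂ and qₖ = aₖqₖ₋₁ + qₖ₋₂:
  k=0: a=10, p=10, q=1
  k=1: a=3, p=31, q=3
  k=2: a=1, p=41, q=4
  k=3: a=18, p=769, q=75

769/75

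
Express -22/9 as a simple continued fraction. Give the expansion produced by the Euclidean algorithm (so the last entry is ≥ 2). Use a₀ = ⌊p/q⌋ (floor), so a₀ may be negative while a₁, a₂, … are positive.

-22 = -3×9 + 5
9 = 1×5 + 4
5 = 1×4 + 1
4 = 4×1 + 0  (stop)
So -22/9 = [-3; 1, 1, 4].

[-3; 1, 1, 4]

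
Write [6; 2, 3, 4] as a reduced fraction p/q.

193/30

Fold from the inside: start with 4/1.
  3 + 1/4 = 13/4
  2 + 4/13 = 30/13
  6 + 13/30 = 193/30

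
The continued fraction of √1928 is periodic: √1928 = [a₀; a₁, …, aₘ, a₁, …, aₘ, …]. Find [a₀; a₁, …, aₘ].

a₀ = ⌊√1928⌋ = 43.
With m₀=0, d₀=1 and mₖ₊₁ = dₖaₖ − mₖ, dₖ₊₁ = (n − mₖ₊₁²)/dₖ, aₖ₊₁ = ⌊(a₀+mₖ₊₁)/dₖ₊₁⌋:
  k=1: m=43, d=79, a=1
  k=2: m=36, d=8, a=9
  k=3: m=36, d=79, a=1
  k=4: m=43, d=1, a=86
d=1 and a=2a₀=86 at k=4, so the next step gives (m, d) = (43, 79) again — its k=1 value — and the period has length 4.

[43; 1, 9, 1, 86]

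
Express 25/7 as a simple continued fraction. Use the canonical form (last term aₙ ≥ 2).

25 = 3·7 + 4
7 = 1·4 + 3
4 = 1·3 + 1
3 = 3·1 + 0  (stop)
So 25/7 = [3; 1, 1, 3].

[3; 1, 1, 3]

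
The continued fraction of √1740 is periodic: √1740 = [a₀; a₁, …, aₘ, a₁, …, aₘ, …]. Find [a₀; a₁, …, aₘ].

[41; 1, 2, 2, 20, 2, 2, 1, 82]

a₀ = ⌊√1740⌋ = 41.
With m₀=0, d₀=1 and mₖ₊₁ = dₖaₖ − mₖ, dₖ₊₁ = (n − mₖ₊₁²)/dₖ, aₖ₊₁ = ⌊(a₀+mₖ₊₁)/dₖ₊₁⌋:
  k=1: m=41, d=59, a=1
  k=2: m=18, d=24, a=2
  k=3: m=30, d=35, a=2
  k=4: m=40, d=4, a=20
  k=5: m=40, d=35, a=2
  k=6: m=30, d=24, a=2
  k=7: m=18, d=59, a=1
  k=8: m=41, d=1, a=82
d=1 and a=2a₀=82 at k=8, so the next step gives (m, d) = (41, 59) again — its k=1 value — and the period has length 8.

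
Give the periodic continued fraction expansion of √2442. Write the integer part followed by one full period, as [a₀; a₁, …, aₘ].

a₀ = ⌊√2442⌋ = 49.
With m₀=0, d₀=1 and mₖ₊₁ = dₖaₖ − mₖ, dₖ₊₁ = (n − mₖ₊₁²)/dₖ, aₖ₊₁ = ⌊(a₀+mₖ₊₁)/dₖ₊₁⌋:
  k=1: m=49, d=41, a=2
  k=2: m=33, d=33, a=2
  k=3: m=33, d=41, a=2
  k=4: m=49, d=1, a=98
d=1 and a=2a₀=98 at k=4, so the next step gives (m, d) = (49, 41) again — its k=1 value — and the period has length 4.

[49; 2, 2, 2, 98]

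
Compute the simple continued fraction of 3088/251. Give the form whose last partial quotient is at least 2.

[12; 3, 3, 3, 3, 2]

3088 = 12×251 + 76
251 = 3×76 + 23
76 = 3×23 + 7
23 = 3×7 + 2
7 = 3×2 + 1
2 = 2×1 + 0  (stop)
So 3088/251 = [12; 3, 3, 3, 3, 2].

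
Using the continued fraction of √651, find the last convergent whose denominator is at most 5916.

√651 = [25; 1, 1, 16, 1, 1, 50, …] (period length 6).
Convergents:
  p_0/q_0 = 25/1
  p_1/q_1 = 26/1
  p_2/q_2 = 51/2
  p_3/q_3 = 842/33
  p_4/q_4 = 893/35
  p_5/q_5 = 1735/68
  p_6/q_6 = 87643/3435
  p_7/q_7 = 89378/3503
  p_8/q_8 = 177021/6938
q_7 = 3503 ≤ 5916 < 6938 = q_8, so the answer is 89378/3503.

89378/3503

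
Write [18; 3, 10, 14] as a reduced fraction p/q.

8007/437

Fold from the inside: start with 14/1.
  10 + 1/14 = 141/14
  3 + 14/141 = 437/141
  18 + 141/437 = 8007/437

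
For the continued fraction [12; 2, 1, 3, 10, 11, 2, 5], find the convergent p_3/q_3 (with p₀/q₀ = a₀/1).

Using pₖ = aₖpₖ₋₁ + pₖ₋₂, qₖ = aₖqₖ₋₁ + qₖ₋₂ (with p₋₁=1, p₋₂=0, q₋₁=0, q₋₂=1):
  k=0: a=12, p=12, q=1
  k=1: a=2, p=25, q=2
  k=2: a=1, p=37, q=3
  k=3: a=3, p=136, q=11

136/11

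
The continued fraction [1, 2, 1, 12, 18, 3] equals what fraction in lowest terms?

Using pₖ = aₖpₖ₋₁ + pₖ₋₂ and qₖ = aₖqₖ₋₁ + qₖ₋₂:
  k=0: a=1, p=1, q=1
  k=1: a=2, p=3, q=2
  k=2: a=1, p=4, q=3
  k=3: a=12, p=51, q=38
  k=4: a=18, p=922, q=687
  k=5: a=3, p=2817, q=2099

2817/2099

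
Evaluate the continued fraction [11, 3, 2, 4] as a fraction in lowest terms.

350/31

Using pₖ = aₖpₖ₋₁ + pₖ₋₂ and qₖ = aₖqₖ₋₁ + qₖ₋₂:
  k=0: a=11, p=11, q=1
  k=1: a=3, p=34, q=3
  k=2: a=2, p=79, q=7
  k=3: a=4, p=350, q=31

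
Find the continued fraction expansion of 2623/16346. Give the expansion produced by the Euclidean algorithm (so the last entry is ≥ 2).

2623 = 0·16346 + 2623
16346 = 6·2623 + 608
2623 = 4·608 + 191
608 = 3·191 + 35
191 = 5·35 + 16
35 = 2·16 + 3
16 = 5·3 + 1
3 = 3·1 + 0  (stop)
So 2623/16346 = [0; 6, 4, 3, 5, 2, 5, 3].

[0; 6, 4, 3, 5, 2, 5, 3]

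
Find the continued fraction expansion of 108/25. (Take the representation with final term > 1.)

[4; 3, 8]

108 = 4·25 + 8
25 = 3·8 + 1
8 = 8·1 + 0  (stop)
So 108/25 = [4; 3, 8].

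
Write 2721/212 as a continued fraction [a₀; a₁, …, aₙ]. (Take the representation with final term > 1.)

2721 = 12×212 + 177
212 = 1×177 + 35
177 = 5×35 + 2
35 = 17×2 + 1
2 = 2×1 + 0  (stop)
So 2721/212 = [12; 1, 5, 17, 2].

[12; 1, 5, 17, 2]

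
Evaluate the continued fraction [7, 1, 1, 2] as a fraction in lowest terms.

38/5

Fold from the inside: start with 2/1.
  1 + 1/2 = 3/2
  1 + 2/3 = 5/3
  7 + 3/5 = 38/5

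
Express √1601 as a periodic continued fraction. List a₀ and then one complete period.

[40; 80]

a₀ = ⌊√1601⌋ = 40.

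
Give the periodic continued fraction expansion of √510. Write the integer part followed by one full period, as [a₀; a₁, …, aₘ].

[22; 1, 1, 2, 1, 1, 44]

a₀ = ⌊√510⌋ = 22.
With m₀=0, d₀=1 and mₖ₊₁ = dₖaₖ − mₖ, dₖ₊₁ = (n − mₖ₊₁²)/dₖ, aₖ₊₁ = ⌊(a₀+mₖ₊₁)/dₖ₊₁⌋:
  k=1: m=22, d=26, a=1
  k=2: m=4, d=19, a=1
  k=3: m=15, d=15, a=2
  k=4: m=15, d=19, a=1
  k=5: m=4, d=26, a=1
  k=6: m=22, d=1, a=44
d=1 and a=2a₀=44 at k=6, so the next step gives (m, d) = (22, 26) again — its k=1 value — and the period has length 6.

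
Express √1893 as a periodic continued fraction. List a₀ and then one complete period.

a₀ = ⌊√1893⌋ = 43.

[43; 1, 1, 28, 1, 1, 86]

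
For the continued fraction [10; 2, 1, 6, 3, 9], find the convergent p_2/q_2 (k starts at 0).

31/3

Using pₖ = aₖpₖ₋₁ + pₖ₋₂, qₖ = aₖqₖ₋₁ + qₖ₋₂ (with p₋₁=1, p₋₂=0, q₋₁=0, q₋₂=1):
  k=0: a=10, p=10, q=1
  k=1: a=2, p=21, q=2
  k=2: a=1, p=31, q=3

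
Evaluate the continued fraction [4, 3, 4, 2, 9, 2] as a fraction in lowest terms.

2487/577

Using pₖ = aₖpₖ₋₁ + pₖ₋₂ and qₖ = aₖqₖ₋₁ + qₖ₋₂:
  k=0: a=4, p=4, q=1
  k=1: a=3, p=13, q=3
  k=2: a=4, p=56, q=13
  k=3: a=2, p=125, q=29
  k=4: a=9, p=1181, q=274
  k=5: a=2, p=2487, q=577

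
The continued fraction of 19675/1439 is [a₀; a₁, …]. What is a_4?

19675 = 13·1439 + 968   →  a_0 = 13
1439 = 1·968 + 471   →  a_1 = 1
968 = 2·471 + 26   →  a_2 = 2
471 = 18·26 + 3   →  a_3 = 18
26 = 8·3 + 2   →  a_4 = 8

8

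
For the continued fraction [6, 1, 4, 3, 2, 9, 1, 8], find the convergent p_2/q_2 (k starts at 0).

34/5

Using pₖ = aₖpₖ₋₁ + pₖ₋₂, qₖ = aₖqₖ₋₁ + qₖ₋₂ (with p₋₁=1, p₋₂=0, q₋₁=0, q₋₂=1):
  k=0: a=6, p=6, q=1
  k=1: a=1, p=7, q=1
  k=2: a=4, p=34, q=5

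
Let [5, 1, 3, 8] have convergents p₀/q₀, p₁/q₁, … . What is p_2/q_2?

Using pₖ = aₖpₖ₋₁ + pₖ₋₂, qₖ = aₖqₖ₋₁ + qₖ₋₂ (with p₋₁=1, p₋₂=0, q₋₁=0, q₋₂=1):
  k=0: a=5, p=5, q=1
  k=1: a=1, p=6, q=1
  k=2: a=3, p=23, q=4

23/4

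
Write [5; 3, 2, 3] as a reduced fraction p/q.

Using pₖ = aₖpₖ₋₁ + pₖ₋₂ and qₖ = aₖqₖ₋₁ + qₖ₋₂:
  k=0: a=5, p=5, q=1
  k=1: a=3, p=16, q=3
  k=2: a=2, p=37, q=7
  k=3: a=3, p=127, q=24

127/24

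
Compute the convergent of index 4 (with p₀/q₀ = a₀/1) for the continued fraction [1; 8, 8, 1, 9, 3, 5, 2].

811/722

Using pₖ = aₖpₖ₋₁ + pₖ₋₂, qₖ = aₖqₖ₋₁ + qₖ₋₂ (with p₋₁=1, p₋₂=0, q₋₁=0, q₋₂=1):
  k=0: a=1, p=1, q=1
  k=1: a=8, p=9, q=8
  k=2: a=8, p=73, q=65
  k=3: a=1, p=82, q=73
  k=4: a=9, p=811, q=722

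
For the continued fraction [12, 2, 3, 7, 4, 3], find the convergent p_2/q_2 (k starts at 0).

87/7

Using pₖ = aₖpₖ₋₁ + pₖ₋₂, qₖ = aₖqₖ₋₁ + qₖ₋₂ (with p₋₁=1, p₋₂=0, q₋₁=0, q₋₂=1):
  k=0: a=12, p=12, q=1
  k=1: a=2, p=25, q=2
  k=2: a=3, p=87, q=7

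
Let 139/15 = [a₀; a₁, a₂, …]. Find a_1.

139 = 9·15 + 4   →  a_0 = 9
15 = 3·4 + 3   →  a_1 = 3

3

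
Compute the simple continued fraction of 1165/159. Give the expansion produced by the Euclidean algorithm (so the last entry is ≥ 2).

1165 = 7·159 + 52
159 = 3·52 + 3
52 = 17·3 + 1
3 = 3·1 + 0  (stop)
So 1165/159 = [7; 3, 17, 3].

[7; 3, 17, 3]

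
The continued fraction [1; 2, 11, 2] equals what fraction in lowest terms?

71/48

Fold from the inside: start with 2/1.
  11 + 1/2 = 23/2
  2 + 2/23 = 48/23
  1 + 23/48 = 71/48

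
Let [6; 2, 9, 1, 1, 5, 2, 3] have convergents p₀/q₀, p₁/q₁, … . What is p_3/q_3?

136/21

Using pₖ = aₖpₖ₋₁ + pₖ₋₂, qₖ = aₖqₖ₋₁ + qₖ₋₂ (with p₋₁=1, p₋₂=0, q₋₁=0, q₋₂=1):
  k=0: a=6, p=6, q=1
  k=1: a=2, p=13, q=2
  k=2: a=9, p=123, q=19
  k=3: a=1, p=136, q=21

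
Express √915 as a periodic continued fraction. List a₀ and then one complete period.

[30; 4, 60]

a₀ = ⌊√915⌋ = 30.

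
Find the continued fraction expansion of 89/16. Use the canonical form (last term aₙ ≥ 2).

89 = 5×16 + 9
16 = 1×9 + 7
9 = 1×7 + 2
7 = 3×2 + 1
2 = 2×1 + 0  (stop)
So 89/16 = [5; 1, 1, 3, 2].

[5; 1, 1, 3, 2]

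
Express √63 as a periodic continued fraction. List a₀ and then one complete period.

a₀ = ⌊√63⌋ = 7.
With m₀=0, d₀=1 and mₖ₊₁ = dₖaₖ − mₖ, dₖ₊₁ = (n − mₖ₊₁²)/dₖ, aₖ₊₁ = ⌊(a₀+mₖ₊₁)/dₖ₊₁⌋:
  k=1: m=7, d=14, a=1
  k=2: m=7, d=1, a=14
d=1 and a=2a₀=14 at k=2, so the next step gives (m, d) = (7, 14) again — its k=1 value — and the period has length 2.

[7; 1, 14]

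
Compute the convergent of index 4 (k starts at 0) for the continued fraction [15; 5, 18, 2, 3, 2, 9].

9909/652

Using pₖ = aₖpₖ₋₁ + pₖ₋₂, qₖ = aₖqₖ₋₁ + qₖ₋₂ (with p₋₁=1, p₋₂=0, q₋₁=0, q₋₂=1):
  k=0: a=15, p=15, q=1
  k=1: a=5, p=76, q=5
  k=2: a=18, p=1383, q=91
  k=3: a=2, p=2842, q=187
  k=4: a=3, p=9909, q=652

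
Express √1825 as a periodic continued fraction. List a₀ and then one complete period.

[42; 1, 2, 1, 1, 2, 1, 84]

a₀ = ⌊√1825⌋ = 42.
With m₀=0, d₀=1 and mₖ₊₁ = dₖaₖ − mₖ, dₖ₊₁ = (n − mₖ₊₁²)/dₖ, aₖ₊₁ = ⌊(a₀+mₖ₊₁)/dₖ₊₁⌋:
  k=1: m=42, d=61, a=1
  k=2: m=19, d=24, a=2
  k=3: m=29, d=41, a=1
  k=4: m=12, d=41, a=1
  k=5: m=29, d=24, a=2
  k=6: m=19, d=61, a=1
  k=7: m=42, d=1, a=84
d=1 and a=2a₀=84 at k=7, so the next step gives (m, d) = (42, 61) again — its k=1 value — and the period has length 7.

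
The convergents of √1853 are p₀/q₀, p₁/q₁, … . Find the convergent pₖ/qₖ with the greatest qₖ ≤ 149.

√1853 = [43; 21, 1, 1, 21, 86, …] (period length 5).
Convergents:
  p_0/q_0 = 43/1
  p_1/q_1 = 904/21
  p_2/q_2 = 947/22
  p_3/q_3 = 1851/43
  p_4/q_4 = 39818/925
q_3 = 43 ≤ 149 < 925 = q_4, so the answer is 1851/43.

1851/43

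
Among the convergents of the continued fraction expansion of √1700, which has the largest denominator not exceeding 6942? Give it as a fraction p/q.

√1700 = [41; 4, 3, 20, 3, 4, 82, …] (period length 6).
Convergents:
  p_0/q_0 = 41/1
  p_1/q_1 = 165/4
  p_2/q_2 = 536/13
  p_3/q_3 = 10885/264
  p_4/q_4 = 33191/805
  p_5/q_5 = 143649/3484
  p_6/q_6 = 11812409/286493
q_5 = 3484 ≤ 6942 < 286493 = q_6, so the answer is 143649/3484.

143649/3484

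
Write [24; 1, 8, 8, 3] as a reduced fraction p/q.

Fold from the inside: start with 3/1.
  8 + 1/3 = 25/3
  8 + 3/25 = 203/25
  1 + 25/203 = 228/203
  24 + 203/228 = 5675/228

5675/228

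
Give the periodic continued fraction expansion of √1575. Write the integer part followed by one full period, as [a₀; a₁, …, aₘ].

[39; 1, 2, 5, 2, 1, 78]

a₀ = ⌊√1575⌋ = 39.
With m₀=0, d₀=1 and mₖ₊₁ = dₖaₖ − mₖ, dₖ₊₁ = (n − mₖ₊₁²)/dₖ, aₖ₊₁ = ⌊(a₀+mₖ₊₁)/dₖ₊₁⌋:
  k=1: m=39, d=54, a=1
  k=2: m=15, d=25, a=2
  k=3: m=35, d=14, a=5
  k=4: m=35, d=25, a=2
  k=5: m=15, d=54, a=1
  k=6: m=39, d=1, a=78
d=1 and a=2a₀=78 at k=6, so the next step gives (m, d) = (39, 54) again — its k=1 value — and the period has length 6.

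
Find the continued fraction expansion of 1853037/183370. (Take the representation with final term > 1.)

[10; 9, 2, 14, 12, 18, 3]

1853037 = 10·183370 + 19337
183370 = 9·19337 + 9337
19337 = 2·9337 + 663
9337 = 14·663 + 55
663 = 12·55 + 3
55 = 18·3 + 1
3 = 3·1 + 0  (stop)
So 1853037/183370 = [10; 9, 2, 14, 12, 18, 3].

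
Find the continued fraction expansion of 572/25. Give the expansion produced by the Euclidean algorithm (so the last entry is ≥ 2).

572 = 22·25 + 22
25 = 1·22 + 3
22 = 7·3 + 1
3 = 3·1 + 0  (stop)
So 572/25 = [22; 1, 7, 3].

[22; 1, 7, 3]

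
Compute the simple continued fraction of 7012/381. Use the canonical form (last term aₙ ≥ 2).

[18; 2, 2, 9, 8]

7012 = 18·381 + 154
381 = 2·154 + 73
154 = 2·73 + 8
73 = 9·8 + 1
8 = 8·1 + 0  (stop)
So 7012/381 = [18; 2, 2, 9, 8].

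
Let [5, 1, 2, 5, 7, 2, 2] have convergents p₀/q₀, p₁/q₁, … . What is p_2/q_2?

17/3

Using pₖ = aₖpₖ₋₁ + pₖ₋₂, qₖ = aₖqₖ₋₁ + qₖ₋₂ (with p₋₁=1, p₋₂=0, q₋₁=0, q₋₂=1):
  k=0: a=5, p=5, q=1
  k=1: a=1, p=6, q=1
  k=2: a=2, p=17, q=3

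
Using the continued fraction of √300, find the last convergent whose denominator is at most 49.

433/25

√300 = [17; 3, 8, 3, 34, …] (period length 4).
Convergents:
  p_0/q_0 = 17/1
  p_1/q_1 = 52/3
  p_2/q_2 = 433/25
  p_3/q_3 = 1351/78
q_2 = 25 ≤ 49 < 78 = q_3, so the answer is 433/25.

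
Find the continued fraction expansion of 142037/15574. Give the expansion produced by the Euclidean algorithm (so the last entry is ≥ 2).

142037 = 9×15574 + 1871
15574 = 8×1871 + 606
1871 = 3×606 + 53
606 = 11×53 + 23
53 = 2×23 + 7
23 = 3×7 + 2
7 = 3×2 + 1
2 = 2×1 + 0  (stop)
So 142037/15574 = [9; 8, 3, 11, 2, 3, 3, 2].

[9; 8, 3, 11, 2, 3, 3, 2]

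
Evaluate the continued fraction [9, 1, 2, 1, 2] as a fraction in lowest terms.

Fold from the inside: start with 2/1.
  1 + 1/2 = 3/2
  2 + 2/3 = 8/3
  1 + 3/8 = 11/8
  9 + 8/11 = 107/11

107/11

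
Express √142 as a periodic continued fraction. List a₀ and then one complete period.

a₀ = ⌊√142⌋ = 11.
With m₀=0, d₀=1 and mₖ₊₁ = dₖaₖ − mₖ, dₖ₊₁ = (n − mₖ₊₁²)/dₖ, aₖ₊₁ = ⌊(a₀+mₖ₊₁)/dₖ₊₁⌋:
  k=1: m=11, d=21, a=1
  k=2: m=10, d=2, a=10
  k=3: m=10, d=21, a=1
  k=4: m=11, d=1, a=22
d=1 and a=2a₀=22 at k=4, so the next step gives (m, d) = (11, 21) again — its k=1 value — and the period has length 4.

[11; 1, 10, 1, 22]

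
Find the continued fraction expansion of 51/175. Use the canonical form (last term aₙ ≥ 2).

51 = 0×175 + 51
175 = 3×51 + 22
51 = 2×22 + 7
22 = 3×7 + 1
7 = 7×1 + 0  (stop)
So 51/175 = [0; 3, 2, 3, 7].

[0; 3, 2, 3, 7]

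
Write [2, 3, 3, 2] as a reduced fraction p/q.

Fold from the inside: start with 2/1.
  3 + 1/2 = 7/2
  3 + 2/7 = 23/7
  2 + 7/23 = 53/23

53/23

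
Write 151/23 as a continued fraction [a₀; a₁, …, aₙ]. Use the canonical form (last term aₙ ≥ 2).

151 = 6×23 + 13
23 = 1×13 + 10
13 = 1×10 + 3
10 = 3×3 + 1
3 = 3×1 + 0  (stop)
So 151/23 = [6; 1, 1, 3, 3].

[6; 1, 1, 3, 3]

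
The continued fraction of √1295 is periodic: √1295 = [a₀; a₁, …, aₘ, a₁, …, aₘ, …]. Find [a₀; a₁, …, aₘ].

[35; 1, 70]

a₀ = ⌊√1295⌋ = 35.
With m₀=0, d₀=1 and mₖ₊₁ = dₖaₖ − mₖ, dₖ₊₁ = (n − mₖ₊₁²)/dₖ, aₖ₊₁ = ⌊(a₀+mₖ₊₁)/dₖ₊₁⌋:
  k=1: m=35, d=70, a=1
  k=2: m=35, d=1, a=70
d=1 and a=2a₀=70 at k=2, so the next step gives (m, d) = (35, 70) again — its k=1 value — and the period has length 2.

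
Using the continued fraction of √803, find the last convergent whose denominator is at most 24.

85/3

√803 = [28; 2, 1, 27, 1, 2, 56, …] (period length 6).
Convergents:
  p_0/q_0 = 28/1
  p_1/q_1 = 57/2
  p_2/q_2 = 85/3
  p_3/q_3 = 2352/83
q_2 = 3 ≤ 24 < 83 = q_3, so the answer is 85/3.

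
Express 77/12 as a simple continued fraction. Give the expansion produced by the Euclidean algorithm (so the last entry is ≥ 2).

77 = 6×12 + 5
12 = 2×5 + 2
5 = 2×2 + 1
2 = 2×1 + 0  (stop)
So 77/12 = [6; 2, 2, 2].

[6; 2, 2, 2]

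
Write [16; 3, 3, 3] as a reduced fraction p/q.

538/33

Using pₖ = aₖpₖ₋₁ + pₖ₋₂ and qₖ = aₖqₖ₋₁ + qₖ₋₂:
  k=0: a=16, p=16, q=1
  k=1: a=3, p=49, q=3
  k=2: a=3, p=163, q=10
  k=3: a=3, p=538, q=33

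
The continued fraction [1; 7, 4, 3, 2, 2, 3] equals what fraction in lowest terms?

2050/1801

Fold from the inside: start with 3/1.
  2 + 1/3 = 7/3
  2 + 3/7 = 17/7
  3 + 7/17 = 58/17
  4 + 17/58 = 249/58
  7 + 58/249 = 1801/249
  1 + 249/1801 = 2050/1801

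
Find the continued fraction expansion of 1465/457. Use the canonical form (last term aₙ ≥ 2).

1465 = 3*457 + 94
457 = 4*94 + 81
94 = 1*81 + 13
81 = 6*13 + 3
13 = 4*3 + 1
3 = 3*1 + 0  (stop)
So 1465/457 = [3; 4, 1, 6, 4, 3].

[3; 4, 1, 6, 4, 3]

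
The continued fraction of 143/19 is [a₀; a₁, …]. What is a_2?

143 = 7·19 + 10   →  a_0 = 7
19 = 1·10 + 9   →  a_1 = 1
10 = 1·9 + 1   →  a_2 = 1

1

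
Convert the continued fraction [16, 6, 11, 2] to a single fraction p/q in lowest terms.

Fold from the inside: start with 2/1.
  11 + 1/2 = 23/2
  6 + 2/23 = 140/23
  16 + 23/140 = 2263/140

2263/140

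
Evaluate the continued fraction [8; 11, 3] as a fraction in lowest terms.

275/34

Using pₖ = aₖpₖ₋₁ + pₖ₋₂ and qₖ = aₖqₖ₋₁ + qₖ₋₂:
  k=0: a=8, p=8, q=1
  k=1: a=11, p=89, q=11
  k=2: a=3, p=275, q=34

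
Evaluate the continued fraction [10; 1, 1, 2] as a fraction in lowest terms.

Using pₖ = aₖpₖ₋₁ + pₖ₋₂ and qₖ = aₖqₖ₋₁ + qₖ₋₂:
  k=0: a=10, p=10, q=1
  k=1: a=1, p=11, q=1
  k=2: a=1, p=21, q=2
  k=3: a=2, p=53, q=5

53/5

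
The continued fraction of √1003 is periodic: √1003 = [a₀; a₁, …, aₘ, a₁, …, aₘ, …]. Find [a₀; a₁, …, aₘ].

a₀ = ⌊√1003⌋ = 31.
With m₀=0, d₀=1 and mₖ₊₁ = dₖaₖ − mₖ, dₖ₊₁ = (n − mₖ₊₁²)/dₖ, aₖ₊₁ = ⌊(a₀+mₖ₊₁)/dₖ₊₁⌋:
  k=1: m=31, d=42, a=1
  k=2: m=11, d=21, a=2
  k=3: m=31, d=2, a=31
  k=4: m=31, d=21, a=2
  k=5: m=11, d=42, a=1
  k=6: m=31, d=1, a=62
d=1 and a=2a₀=62 at k=6, so the next step gives (m, d) = (31, 42) again — its k=1 value — and the period has length 6.

[31; 1, 2, 31, 2, 1, 62]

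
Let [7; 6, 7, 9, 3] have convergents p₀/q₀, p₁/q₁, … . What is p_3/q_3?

2815/393

Using pₖ = aₖpₖ₋₁ + pₖ₋₂, qₖ = aₖqₖ₋₁ + qₖ₋₂ (with p₋₁=1, p₋₂=0, q₋₁=0, q₋₂=1):
  k=0: a=7, p=7, q=1
  k=1: a=6, p=43, q=6
  k=2: a=7, p=308, q=43
  k=3: a=9, p=2815, q=393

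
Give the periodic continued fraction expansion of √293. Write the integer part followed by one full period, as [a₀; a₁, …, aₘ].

[17; 8, 1, 1, 8, 34]

a₀ = ⌊√293⌋ = 17.
With m₀=0, d₀=1 and mₖ₊₁ = dₖaₖ − mₖ, dₖ₊₁ = (n − mₖ₊₁²)/dₖ, aₖ₊₁ = ⌊(a₀+mₖ₊₁)/dₖ₊₁⌋:
  k=1: m=17, d=4, a=8
  k=2: m=15, d=17, a=1
  k=3: m=2, d=17, a=1
  k=4: m=15, d=4, a=8
  k=5: m=17, d=1, a=34
d=1 and a=2a₀=34 at k=5, so the next step gives (m, d) = (17, 4) again — its k=1 value — and the period has length 5.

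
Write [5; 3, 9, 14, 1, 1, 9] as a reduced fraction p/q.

Fold from the inside: start with 9/1.
  1 + 1/9 = 10/9
  1 + 9/10 = 19/10
  14 + 10/19 = 276/19
  9 + 19/276 = 2503/276
  3 + 276/2503 = 7785/2503
  5 + 2503/7785 = 41428/7785

41428/7785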